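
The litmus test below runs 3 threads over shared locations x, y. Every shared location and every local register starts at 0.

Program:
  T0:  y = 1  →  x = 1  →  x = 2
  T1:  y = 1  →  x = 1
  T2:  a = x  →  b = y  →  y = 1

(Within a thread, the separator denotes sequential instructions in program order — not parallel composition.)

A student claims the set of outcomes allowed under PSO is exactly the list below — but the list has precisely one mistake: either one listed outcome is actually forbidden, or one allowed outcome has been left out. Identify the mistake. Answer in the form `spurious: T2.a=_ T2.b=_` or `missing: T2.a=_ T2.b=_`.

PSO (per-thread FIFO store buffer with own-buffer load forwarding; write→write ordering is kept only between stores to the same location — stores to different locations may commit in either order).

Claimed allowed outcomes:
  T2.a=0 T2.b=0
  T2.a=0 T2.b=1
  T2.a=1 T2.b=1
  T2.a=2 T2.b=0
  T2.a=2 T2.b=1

missing: T2.a=1 T2.b=0

outcome vector order: (T2.a,T2.b)
PSO (6): 0/0, 0/1, 1/0, 1/1, 2/0, 2/1
PSO∖claimed = {1/0}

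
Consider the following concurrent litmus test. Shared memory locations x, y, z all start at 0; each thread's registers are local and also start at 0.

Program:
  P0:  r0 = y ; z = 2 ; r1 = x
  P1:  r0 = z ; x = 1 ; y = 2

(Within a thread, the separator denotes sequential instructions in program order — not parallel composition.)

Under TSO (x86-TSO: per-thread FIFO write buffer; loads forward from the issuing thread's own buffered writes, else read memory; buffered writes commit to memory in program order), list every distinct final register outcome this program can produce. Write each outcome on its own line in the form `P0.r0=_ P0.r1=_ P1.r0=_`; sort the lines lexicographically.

outcome vector order: (P0.r0,P0.r1,P1.r0)
|TSO outcomes| = 5

P0.r0=0 P0.r1=0 P1.r0=0
P0.r0=0 P0.r1=0 P1.r0=2
P0.r0=0 P0.r1=1 P1.r0=0
P0.r0=0 P0.r1=1 P1.r0=2
P0.r0=2 P0.r1=1 P1.r0=0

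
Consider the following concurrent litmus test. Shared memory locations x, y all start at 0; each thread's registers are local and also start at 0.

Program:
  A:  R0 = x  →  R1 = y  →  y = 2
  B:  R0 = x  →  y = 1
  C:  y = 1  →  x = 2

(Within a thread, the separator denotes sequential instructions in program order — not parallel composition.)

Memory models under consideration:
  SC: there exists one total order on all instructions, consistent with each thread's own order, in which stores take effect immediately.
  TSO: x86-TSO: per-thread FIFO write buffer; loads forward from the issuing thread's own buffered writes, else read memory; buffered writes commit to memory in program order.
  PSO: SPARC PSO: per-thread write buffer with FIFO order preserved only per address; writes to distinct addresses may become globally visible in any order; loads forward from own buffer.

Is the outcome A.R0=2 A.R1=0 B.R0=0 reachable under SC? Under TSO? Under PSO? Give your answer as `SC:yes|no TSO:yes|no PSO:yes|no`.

SC:no TSO:no PSO:yes

outcome vector order: (A.R0,A.R1,B.R0)
SC: 6 outcomes — {0/0/0, 0/0/2, 0/1/0, 0/1/2, 2/1/0, 2/1/2}
TSO: 6 outcomes — {0/0/0, 0/0/2, 0/1/0, 0/1/2, 2/1/0, 2/1/2}
PSO: 8 outcomes — {0/0/0, 0/0/2, 0/1/0, 0/1/2, 2/0/0, 2/0/2, 2/1/0, 2/1/2}
target 2/0/0 ∈ {PSO}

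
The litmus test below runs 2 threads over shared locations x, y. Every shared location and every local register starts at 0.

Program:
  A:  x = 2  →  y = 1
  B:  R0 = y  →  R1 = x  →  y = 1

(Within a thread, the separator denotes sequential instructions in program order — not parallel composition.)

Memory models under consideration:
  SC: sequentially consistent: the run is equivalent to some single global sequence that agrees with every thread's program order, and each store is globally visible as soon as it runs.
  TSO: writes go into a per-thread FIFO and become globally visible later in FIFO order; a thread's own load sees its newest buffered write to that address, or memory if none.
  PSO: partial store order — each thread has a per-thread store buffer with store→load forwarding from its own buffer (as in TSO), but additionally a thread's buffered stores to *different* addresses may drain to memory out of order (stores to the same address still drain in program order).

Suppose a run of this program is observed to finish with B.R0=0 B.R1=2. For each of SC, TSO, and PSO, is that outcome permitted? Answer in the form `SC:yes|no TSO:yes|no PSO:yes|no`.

SC:yes TSO:yes PSO:yes

outcome vector order: (B.R0,B.R1)
under SC → <0 0>, <0 2>, <1 2>
under TSO → <0 0>, <0 2>, <1 2>
under PSO → <0 0>, <0 2>, <1 0>, <1 2>
target <0 2> ∈ {SC,TSO,PSO}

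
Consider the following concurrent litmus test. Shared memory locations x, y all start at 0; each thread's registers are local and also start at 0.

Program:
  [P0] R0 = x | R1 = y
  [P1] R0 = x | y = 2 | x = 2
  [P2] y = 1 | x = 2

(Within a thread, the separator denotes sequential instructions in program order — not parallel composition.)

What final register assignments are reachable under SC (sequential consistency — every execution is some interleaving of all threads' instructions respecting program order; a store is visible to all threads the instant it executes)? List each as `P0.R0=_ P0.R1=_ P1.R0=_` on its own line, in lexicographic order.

outcome vector order: (P0.R0,P0.R1,P1.R0)
|SC outcomes| = 10

P0.R0=0 P0.R1=0 P1.R0=0
P0.R0=0 P0.R1=0 P1.R0=2
P0.R0=0 P0.R1=1 P1.R0=0
P0.R0=0 P0.R1=1 P1.R0=2
P0.R0=0 P0.R1=2 P1.R0=0
P0.R0=0 P0.R1=2 P1.R0=2
P0.R0=2 P0.R1=1 P1.R0=0
P0.R0=2 P0.R1=1 P1.R0=2
P0.R0=2 P0.R1=2 P1.R0=0
P0.R0=2 P0.R1=2 P1.R0=2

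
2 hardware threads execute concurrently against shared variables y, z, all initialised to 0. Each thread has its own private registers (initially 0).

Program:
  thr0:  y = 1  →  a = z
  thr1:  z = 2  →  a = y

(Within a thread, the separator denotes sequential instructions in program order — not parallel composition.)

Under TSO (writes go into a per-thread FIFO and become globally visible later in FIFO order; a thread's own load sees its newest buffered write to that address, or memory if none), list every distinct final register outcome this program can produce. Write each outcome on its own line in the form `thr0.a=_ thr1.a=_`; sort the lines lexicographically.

outcome vector order: (thr0.a,thr1.a)
|TSO outcomes| = 4

thr0.a=0 thr1.a=0
thr0.a=0 thr1.a=1
thr0.a=2 thr1.a=0
thr0.a=2 thr1.a=1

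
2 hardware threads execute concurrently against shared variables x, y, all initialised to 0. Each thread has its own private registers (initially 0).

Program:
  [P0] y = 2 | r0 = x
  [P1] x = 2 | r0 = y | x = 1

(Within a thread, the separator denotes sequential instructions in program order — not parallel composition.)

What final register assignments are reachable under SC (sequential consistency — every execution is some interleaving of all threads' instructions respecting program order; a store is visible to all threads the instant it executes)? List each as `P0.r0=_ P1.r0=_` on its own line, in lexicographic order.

P0.r0=0 P1.r0=2
P0.r0=1 P1.r0=0
P0.r0=1 P1.r0=2
P0.r0=2 P1.r0=0
P0.r0=2 P1.r0=2

outcome vector order: (P0.r0,P1.r0)
|SC outcomes| = 5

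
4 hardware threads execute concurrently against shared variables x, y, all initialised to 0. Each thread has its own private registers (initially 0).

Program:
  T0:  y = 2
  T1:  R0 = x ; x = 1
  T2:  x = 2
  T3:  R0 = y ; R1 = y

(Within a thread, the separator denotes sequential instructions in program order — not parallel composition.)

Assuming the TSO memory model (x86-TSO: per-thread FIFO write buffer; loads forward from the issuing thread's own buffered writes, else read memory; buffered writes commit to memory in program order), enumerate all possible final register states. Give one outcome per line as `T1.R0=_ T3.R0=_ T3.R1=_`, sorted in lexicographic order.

T1.R0=0 T3.R0=0 T3.R1=0
T1.R0=0 T3.R0=0 T3.R1=2
T1.R0=0 T3.R0=2 T3.R1=2
T1.R0=2 T3.R0=0 T3.R1=0
T1.R0=2 T3.R0=0 T3.R1=2
T1.R0=2 T3.R0=2 T3.R1=2

outcome vector order: (T1.R0,T3.R0,T3.R1)
|TSO outcomes| = 6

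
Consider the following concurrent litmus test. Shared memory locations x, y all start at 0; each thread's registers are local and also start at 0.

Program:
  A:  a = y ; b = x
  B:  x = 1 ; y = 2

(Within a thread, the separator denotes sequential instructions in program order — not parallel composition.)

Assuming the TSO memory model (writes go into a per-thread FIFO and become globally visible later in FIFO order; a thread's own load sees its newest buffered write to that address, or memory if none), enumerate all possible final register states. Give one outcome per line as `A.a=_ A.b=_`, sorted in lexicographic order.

outcome vector order: (A.a,A.b)
|TSO outcomes| = 3

A.a=0 A.b=0
A.a=0 A.b=1
A.a=2 A.b=1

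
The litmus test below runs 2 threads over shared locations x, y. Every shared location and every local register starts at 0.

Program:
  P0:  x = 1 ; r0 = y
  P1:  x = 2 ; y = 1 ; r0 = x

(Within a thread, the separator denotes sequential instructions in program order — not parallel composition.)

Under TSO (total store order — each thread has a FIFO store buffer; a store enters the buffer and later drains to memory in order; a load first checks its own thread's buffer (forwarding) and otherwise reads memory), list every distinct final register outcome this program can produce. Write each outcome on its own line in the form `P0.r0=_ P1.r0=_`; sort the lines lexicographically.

P0.r0=0 P1.r0=1
P0.r0=0 P1.r0=2
P0.r0=1 P1.r0=1
P0.r0=1 P1.r0=2

outcome vector order: (P0.r0,P1.r0)
|TSO outcomes| = 4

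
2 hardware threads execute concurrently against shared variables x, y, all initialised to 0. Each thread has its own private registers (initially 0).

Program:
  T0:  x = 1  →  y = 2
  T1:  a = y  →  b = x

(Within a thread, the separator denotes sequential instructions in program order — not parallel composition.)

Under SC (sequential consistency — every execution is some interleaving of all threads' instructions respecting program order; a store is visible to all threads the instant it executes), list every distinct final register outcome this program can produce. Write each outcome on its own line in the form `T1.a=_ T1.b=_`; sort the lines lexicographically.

T1.a=0 T1.b=0
T1.a=0 T1.b=1
T1.a=2 T1.b=1

outcome vector order: (T1.a,T1.b)
|SC outcomes| = 3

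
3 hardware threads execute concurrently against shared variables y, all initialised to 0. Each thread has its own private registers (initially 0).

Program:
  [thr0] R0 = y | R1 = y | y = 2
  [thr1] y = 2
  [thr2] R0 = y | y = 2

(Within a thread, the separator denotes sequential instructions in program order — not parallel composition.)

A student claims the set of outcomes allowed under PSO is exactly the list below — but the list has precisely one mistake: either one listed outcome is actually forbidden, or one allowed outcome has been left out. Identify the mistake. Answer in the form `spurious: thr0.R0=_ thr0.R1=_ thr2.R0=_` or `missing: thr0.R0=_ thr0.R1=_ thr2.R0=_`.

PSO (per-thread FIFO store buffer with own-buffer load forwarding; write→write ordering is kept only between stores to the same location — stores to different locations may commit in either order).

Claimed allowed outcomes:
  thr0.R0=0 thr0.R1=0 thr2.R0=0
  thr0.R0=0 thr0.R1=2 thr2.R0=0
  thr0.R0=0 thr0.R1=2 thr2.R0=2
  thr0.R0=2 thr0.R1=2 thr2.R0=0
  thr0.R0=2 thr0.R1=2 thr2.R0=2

missing: thr0.R0=0 thr0.R1=0 thr2.R0=2

outcome vector order: (thr0.R0,thr0.R1,thr2.R0)
under PSO → <0 0 0> <0 0 2> <0 2 0> <0 2 2> <2 2 0> <2 2 2>
PSO∖claimed = {<0 0 2>}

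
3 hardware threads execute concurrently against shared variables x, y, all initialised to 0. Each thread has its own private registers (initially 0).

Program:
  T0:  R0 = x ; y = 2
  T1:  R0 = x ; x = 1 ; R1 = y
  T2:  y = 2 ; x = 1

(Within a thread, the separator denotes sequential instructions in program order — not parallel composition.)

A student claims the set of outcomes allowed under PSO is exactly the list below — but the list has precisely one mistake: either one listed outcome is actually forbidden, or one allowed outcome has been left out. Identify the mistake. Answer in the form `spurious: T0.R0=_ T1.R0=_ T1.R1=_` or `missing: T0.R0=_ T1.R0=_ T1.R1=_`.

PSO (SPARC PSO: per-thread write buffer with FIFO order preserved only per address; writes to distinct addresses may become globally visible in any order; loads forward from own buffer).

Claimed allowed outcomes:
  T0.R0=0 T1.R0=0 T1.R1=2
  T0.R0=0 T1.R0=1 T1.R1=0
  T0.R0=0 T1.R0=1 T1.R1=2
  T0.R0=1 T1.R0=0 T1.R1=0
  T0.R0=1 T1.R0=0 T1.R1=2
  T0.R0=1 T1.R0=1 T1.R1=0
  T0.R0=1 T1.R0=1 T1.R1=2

missing: T0.R0=0 T1.R0=0 T1.R1=0

outcome vector order: (T0.R0,T1.R0,T1.R1)
PSO (8): 0/0/0; 0/0/2; 0/1/0; 0/1/2; 1/0/0; 1/0/2; 1/1/0; 1/1/2
PSO∖claimed = {0/0/0}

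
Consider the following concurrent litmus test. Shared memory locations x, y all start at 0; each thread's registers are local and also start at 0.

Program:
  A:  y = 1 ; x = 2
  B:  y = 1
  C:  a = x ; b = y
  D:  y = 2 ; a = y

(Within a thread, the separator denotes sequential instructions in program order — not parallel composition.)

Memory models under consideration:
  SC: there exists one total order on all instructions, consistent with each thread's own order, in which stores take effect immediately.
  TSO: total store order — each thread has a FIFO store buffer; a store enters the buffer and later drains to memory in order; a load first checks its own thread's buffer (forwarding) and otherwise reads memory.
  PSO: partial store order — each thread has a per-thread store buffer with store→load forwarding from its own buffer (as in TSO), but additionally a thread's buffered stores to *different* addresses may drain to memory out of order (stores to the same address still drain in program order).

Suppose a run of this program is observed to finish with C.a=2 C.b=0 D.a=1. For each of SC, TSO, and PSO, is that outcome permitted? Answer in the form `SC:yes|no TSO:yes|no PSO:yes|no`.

outcome vector order: (C.a,C.b,D.a)
SC (10): (0,0,1), (0,0,2), (0,1,1), (0,1,2), (0,2,1), (0,2,2), (2,1,1), (2,1,2), (2,2,1), (2,2,2)
TSO (10): (0,0,1), (0,0,2), (0,1,1), (0,1,2), (0,2,1), (0,2,2), (2,1,1), (2,1,2), (2,2,1), (2,2,2)
PSO (12): (0,0,1), (0,0,2), (0,1,1), (0,1,2), (0,2,1), (0,2,2), (2,0,1), (2,0,2), (2,1,1), (2,1,2), (2,2,1), (2,2,2)
target (2,0,1) ∈ {PSO}

SC:no TSO:no PSO:yes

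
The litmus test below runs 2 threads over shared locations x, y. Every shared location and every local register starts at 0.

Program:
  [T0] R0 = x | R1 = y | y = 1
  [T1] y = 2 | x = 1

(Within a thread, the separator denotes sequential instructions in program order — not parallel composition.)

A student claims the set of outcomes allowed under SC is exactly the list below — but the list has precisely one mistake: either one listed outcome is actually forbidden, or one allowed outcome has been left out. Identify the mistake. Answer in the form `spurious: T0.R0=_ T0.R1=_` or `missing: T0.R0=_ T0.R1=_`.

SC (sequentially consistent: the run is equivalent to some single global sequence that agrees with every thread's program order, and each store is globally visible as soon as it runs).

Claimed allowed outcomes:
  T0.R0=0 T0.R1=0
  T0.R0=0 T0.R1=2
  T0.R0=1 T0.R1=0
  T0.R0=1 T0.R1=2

outcome vector order: (T0.R0,T0.R1)
under SC → 0/0; 0/2; 1/2
claimed∖SC = {1/0}

spurious: T0.R0=1 T0.R1=0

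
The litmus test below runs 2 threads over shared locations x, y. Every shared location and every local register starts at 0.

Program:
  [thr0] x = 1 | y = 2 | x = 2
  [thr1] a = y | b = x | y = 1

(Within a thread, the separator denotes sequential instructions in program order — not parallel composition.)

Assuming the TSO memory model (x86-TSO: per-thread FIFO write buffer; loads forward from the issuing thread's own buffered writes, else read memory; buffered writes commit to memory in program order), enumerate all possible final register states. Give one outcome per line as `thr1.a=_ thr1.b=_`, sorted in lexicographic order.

thr1.a=0 thr1.b=0
thr1.a=0 thr1.b=1
thr1.a=0 thr1.b=2
thr1.a=2 thr1.b=1
thr1.a=2 thr1.b=2

outcome vector order: (thr1.a,thr1.b)
|TSO outcomes| = 5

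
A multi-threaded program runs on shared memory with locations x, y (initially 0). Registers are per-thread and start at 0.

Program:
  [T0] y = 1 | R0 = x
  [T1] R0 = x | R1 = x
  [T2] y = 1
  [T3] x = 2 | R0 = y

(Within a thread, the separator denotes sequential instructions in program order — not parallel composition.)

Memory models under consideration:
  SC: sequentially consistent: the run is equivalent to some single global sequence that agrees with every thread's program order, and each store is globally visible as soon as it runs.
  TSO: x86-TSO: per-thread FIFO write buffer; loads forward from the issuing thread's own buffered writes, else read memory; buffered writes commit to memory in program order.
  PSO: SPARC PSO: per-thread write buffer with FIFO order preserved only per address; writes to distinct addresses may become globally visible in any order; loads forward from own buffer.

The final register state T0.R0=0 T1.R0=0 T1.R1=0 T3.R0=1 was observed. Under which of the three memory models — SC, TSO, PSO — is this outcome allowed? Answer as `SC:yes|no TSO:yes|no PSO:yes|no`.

outcome vector order: (T0.R0,T1.R0,T1.R1,T3.R0)
SC (9): 0001; 0021; 0221; 2000; 2001; 2020; 2021; 2220; 2221
TSO (12): 0000; 0001; 0020; 0021; 0220; 0221; 2000; 2001; 2020; 2021; 2220; 2221
PSO (12): 0000; 0001; 0020; 0021; 0220; 0221; 2000; 2001; 2020; 2021; 2220; 2221
target 0001 ∈ {SC,TSO,PSO}

SC:yes TSO:yes PSO:yes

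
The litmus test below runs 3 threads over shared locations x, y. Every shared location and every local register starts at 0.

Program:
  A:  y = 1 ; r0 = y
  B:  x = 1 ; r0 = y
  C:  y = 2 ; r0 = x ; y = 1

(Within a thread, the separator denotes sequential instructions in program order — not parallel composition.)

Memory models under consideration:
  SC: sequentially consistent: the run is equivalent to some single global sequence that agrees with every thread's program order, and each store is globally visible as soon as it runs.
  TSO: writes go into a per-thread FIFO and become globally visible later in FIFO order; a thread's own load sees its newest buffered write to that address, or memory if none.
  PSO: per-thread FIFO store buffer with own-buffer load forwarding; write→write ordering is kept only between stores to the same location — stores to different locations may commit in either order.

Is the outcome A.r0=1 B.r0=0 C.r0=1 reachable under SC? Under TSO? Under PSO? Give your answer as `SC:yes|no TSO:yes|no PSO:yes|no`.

outcome vector order: (A.r0,B.r0,C.r0)
SC: 10 outcomes — {1/0/1 1/1/0 1/1/1 1/2/0 1/2/1 2/0/1 2/1/0 2/1/1 2/2/0 2/2/1}
TSO: 12 outcomes — {1/0/0 1/0/1 1/1/0 1/1/1 1/2/0 1/2/1 2/0/0 2/0/1 2/1/0 2/1/1 2/2/0 2/2/1}
PSO: 12 outcomes — {1/0/0 1/0/1 1/1/0 1/1/1 1/2/0 1/2/1 2/0/0 2/0/1 2/1/0 2/1/1 2/2/0 2/2/1}
target 1/0/1 ∈ {SC,TSO,PSO}

SC:yes TSO:yes PSO:yes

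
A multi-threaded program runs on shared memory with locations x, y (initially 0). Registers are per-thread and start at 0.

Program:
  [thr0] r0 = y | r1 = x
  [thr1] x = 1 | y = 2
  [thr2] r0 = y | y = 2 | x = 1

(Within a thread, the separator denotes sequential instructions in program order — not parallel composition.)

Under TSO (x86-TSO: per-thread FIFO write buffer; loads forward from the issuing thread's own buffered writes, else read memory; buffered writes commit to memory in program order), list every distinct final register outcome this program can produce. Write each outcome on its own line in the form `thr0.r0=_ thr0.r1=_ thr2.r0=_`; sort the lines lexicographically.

outcome vector order: (thr0.r0,thr0.r1,thr2.r0)
|TSO outcomes| = 7

thr0.r0=0 thr0.r1=0 thr2.r0=0
thr0.r0=0 thr0.r1=0 thr2.r0=2
thr0.r0=0 thr0.r1=1 thr2.r0=0
thr0.r0=0 thr0.r1=1 thr2.r0=2
thr0.r0=2 thr0.r1=0 thr2.r0=0
thr0.r0=2 thr0.r1=1 thr2.r0=0
thr0.r0=2 thr0.r1=1 thr2.r0=2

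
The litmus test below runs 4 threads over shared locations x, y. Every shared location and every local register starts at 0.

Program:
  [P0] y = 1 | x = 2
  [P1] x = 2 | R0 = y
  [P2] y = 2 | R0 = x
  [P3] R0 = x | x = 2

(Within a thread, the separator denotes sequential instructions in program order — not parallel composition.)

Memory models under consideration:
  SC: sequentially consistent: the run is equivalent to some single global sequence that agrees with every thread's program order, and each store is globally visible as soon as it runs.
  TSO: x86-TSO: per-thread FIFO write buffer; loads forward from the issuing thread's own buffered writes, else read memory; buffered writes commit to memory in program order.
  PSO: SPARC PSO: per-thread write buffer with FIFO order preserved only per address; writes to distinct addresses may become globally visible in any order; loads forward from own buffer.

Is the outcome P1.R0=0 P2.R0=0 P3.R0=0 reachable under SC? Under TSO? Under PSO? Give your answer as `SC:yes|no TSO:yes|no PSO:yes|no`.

SC:no TSO:yes PSO:yes

outcome vector order: (P1.R0,P2.R0,P3.R0)
SC: 10 outcomes — {0/2/0; 0/2/2; 1/0/0; 1/0/2; 1/2/0; 1/2/2; 2/0/0; 2/0/2; 2/2/0; 2/2/2}
TSO: 12 outcomes — {0/0/0; 0/0/2; 0/2/0; 0/2/2; 1/0/0; 1/0/2; 1/2/0; 1/2/2; 2/0/0; 2/0/2; 2/2/0; 2/2/2}
PSO: 12 outcomes — {0/0/0; 0/0/2; 0/2/0; 0/2/2; 1/0/0; 1/0/2; 1/2/0; 1/2/2; 2/0/0; 2/0/2; 2/2/0; 2/2/2}
target 0/0/0 ∈ {TSO,PSO}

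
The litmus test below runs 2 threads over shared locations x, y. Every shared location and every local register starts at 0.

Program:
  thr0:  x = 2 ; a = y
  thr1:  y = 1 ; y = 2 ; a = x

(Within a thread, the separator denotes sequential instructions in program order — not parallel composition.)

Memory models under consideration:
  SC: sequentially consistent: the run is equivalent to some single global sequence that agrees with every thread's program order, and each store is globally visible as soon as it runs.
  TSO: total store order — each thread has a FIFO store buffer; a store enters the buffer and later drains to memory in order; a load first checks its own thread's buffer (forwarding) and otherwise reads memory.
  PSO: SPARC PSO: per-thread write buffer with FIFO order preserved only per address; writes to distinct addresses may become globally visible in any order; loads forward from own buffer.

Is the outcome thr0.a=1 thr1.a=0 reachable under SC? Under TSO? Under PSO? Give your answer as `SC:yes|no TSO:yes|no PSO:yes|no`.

outcome vector order: (thr0.a,thr1.a)
under SC → 0/2; 1/2; 2/0; 2/2
under TSO → 0/0; 0/2; 1/0; 1/2; 2/0; 2/2
under PSO → 0/0; 0/2; 1/0; 1/2; 2/0; 2/2
target 1/0 ∈ {TSO,PSO}

SC:no TSO:yes PSO:yes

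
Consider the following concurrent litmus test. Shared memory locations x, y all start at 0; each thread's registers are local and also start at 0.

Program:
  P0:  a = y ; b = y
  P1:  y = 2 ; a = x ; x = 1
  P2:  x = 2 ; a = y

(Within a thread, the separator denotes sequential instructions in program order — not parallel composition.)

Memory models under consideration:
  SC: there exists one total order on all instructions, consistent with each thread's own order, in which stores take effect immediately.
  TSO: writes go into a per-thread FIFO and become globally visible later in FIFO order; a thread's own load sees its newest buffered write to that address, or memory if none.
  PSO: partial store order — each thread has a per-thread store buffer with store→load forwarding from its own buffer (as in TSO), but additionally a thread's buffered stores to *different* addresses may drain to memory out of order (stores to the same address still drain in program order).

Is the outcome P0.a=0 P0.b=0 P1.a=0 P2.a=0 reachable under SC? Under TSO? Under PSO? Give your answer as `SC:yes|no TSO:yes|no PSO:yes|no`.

SC:no TSO:yes PSO:yes

outcome vector order: (P0.a,P0.b,P1.a,P2.a)
[SC] allowed = {0002; 0020; 0022; 0202; 0220; 0222; 2202; 2220; 2222}
[TSO] allowed = {0000; 0002; 0020; 0022; 0200; 0202; 0220; 0222; 2200; 2202; 2220; 2222}
[PSO] allowed = {0000; 0002; 0020; 0022; 0200; 0202; 0220; 0222; 2200; 2202; 2220; 2222}
target 0000 ∈ {TSO,PSO}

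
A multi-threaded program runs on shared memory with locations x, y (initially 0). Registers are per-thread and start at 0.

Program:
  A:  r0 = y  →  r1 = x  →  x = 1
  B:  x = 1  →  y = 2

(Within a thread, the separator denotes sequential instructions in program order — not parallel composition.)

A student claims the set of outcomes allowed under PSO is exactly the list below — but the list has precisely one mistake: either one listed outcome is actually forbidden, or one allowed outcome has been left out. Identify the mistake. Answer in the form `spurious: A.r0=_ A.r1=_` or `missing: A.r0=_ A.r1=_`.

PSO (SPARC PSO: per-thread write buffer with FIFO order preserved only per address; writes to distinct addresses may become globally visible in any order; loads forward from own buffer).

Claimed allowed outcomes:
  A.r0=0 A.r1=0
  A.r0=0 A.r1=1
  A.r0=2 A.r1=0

outcome vector order: (A.r0,A.r1)
PSO: 4 outcomes — {(0,0), (0,1), (2,0), (2,1)}
PSO∖claimed = {(2,1)}

missing: A.r0=2 A.r1=1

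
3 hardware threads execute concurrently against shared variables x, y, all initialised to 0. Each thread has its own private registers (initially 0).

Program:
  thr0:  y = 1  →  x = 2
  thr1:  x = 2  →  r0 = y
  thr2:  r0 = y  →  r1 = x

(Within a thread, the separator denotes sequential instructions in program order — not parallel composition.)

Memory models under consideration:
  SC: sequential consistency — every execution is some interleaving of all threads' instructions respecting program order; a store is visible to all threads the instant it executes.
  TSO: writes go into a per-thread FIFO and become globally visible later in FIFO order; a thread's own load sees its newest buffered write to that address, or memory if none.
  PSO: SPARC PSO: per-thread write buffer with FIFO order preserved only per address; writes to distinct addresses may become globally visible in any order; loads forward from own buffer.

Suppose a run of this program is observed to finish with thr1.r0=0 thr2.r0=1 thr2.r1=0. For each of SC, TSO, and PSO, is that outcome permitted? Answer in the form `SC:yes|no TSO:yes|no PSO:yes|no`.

SC:no TSO:yes PSO:yes

outcome vector order: (thr1.r0,thr2.r0,thr2.r1)
SC (7): 000, 002, 012, 100, 102, 110, 112
TSO (8): 000, 002, 010, 012, 100, 102, 110, 112
PSO (8): 000, 002, 010, 012, 100, 102, 110, 112
target 010 ∈ {TSO,PSO}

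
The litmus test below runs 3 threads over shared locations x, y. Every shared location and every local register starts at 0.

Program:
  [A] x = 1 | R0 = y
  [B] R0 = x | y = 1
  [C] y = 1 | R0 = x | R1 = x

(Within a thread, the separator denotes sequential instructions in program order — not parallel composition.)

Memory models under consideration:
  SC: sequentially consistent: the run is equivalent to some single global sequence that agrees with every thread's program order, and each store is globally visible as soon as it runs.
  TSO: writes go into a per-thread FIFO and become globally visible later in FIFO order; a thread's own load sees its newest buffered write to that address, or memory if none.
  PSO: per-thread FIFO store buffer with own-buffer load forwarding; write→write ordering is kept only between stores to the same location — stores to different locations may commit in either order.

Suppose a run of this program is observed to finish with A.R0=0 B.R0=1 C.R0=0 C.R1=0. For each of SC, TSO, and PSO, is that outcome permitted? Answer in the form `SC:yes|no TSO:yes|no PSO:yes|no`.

SC:no TSO:yes PSO:yes

outcome vector order: (A.R0,B.R0,C.R0,C.R1)
SC: 8 outcomes — {0/0/1/1 0/1/1/1 1/0/0/0 1/0/0/1 1/0/1/1 1/1/0/0 1/1/0/1 1/1/1/1}
TSO: 12 outcomes — {0/0/0/0 0/0/0/1 0/0/1/1 0/1/0/0 0/1/0/1 0/1/1/1 1/0/0/0 1/0/0/1 1/0/1/1 1/1/0/0 1/1/0/1 1/1/1/1}
PSO: 12 outcomes — {0/0/0/0 0/0/0/1 0/0/1/1 0/1/0/0 0/1/0/1 0/1/1/1 1/0/0/0 1/0/0/1 1/0/1/1 1/1/0/0 1/1/0/1 1/1/1/1}
target 0/1/0/0 ∈ {TSO,PSO}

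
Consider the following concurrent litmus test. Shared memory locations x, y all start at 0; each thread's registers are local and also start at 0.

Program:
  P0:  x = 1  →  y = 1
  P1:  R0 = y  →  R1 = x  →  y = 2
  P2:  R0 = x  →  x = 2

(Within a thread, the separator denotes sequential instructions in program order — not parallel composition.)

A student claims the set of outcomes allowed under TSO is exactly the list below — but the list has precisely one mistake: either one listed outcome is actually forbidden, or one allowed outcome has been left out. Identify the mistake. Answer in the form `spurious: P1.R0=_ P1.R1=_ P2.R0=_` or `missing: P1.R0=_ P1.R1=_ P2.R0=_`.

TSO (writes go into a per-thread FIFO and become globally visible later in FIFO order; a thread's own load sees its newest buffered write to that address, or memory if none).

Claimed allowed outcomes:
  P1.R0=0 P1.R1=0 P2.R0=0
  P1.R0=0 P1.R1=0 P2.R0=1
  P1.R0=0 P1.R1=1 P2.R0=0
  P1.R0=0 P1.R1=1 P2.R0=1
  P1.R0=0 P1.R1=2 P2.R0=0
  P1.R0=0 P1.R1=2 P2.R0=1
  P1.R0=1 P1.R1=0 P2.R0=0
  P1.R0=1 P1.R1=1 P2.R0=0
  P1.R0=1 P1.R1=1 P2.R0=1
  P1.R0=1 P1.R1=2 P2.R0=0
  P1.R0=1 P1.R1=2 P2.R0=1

outcome vector order: (P1.R0,P1.R1,P2.R0)
TSO (10): 0/0/0, 0/0/1, 0/1/0, 0/1/1, 0/2/0, 0/2/1, 1/1/0, 1/1/1, 1/2/0, 1/2/1
claimed∖TSO = {1/0/0}

spurious: P1.R0=1 P1.R1=0 P2.R0=0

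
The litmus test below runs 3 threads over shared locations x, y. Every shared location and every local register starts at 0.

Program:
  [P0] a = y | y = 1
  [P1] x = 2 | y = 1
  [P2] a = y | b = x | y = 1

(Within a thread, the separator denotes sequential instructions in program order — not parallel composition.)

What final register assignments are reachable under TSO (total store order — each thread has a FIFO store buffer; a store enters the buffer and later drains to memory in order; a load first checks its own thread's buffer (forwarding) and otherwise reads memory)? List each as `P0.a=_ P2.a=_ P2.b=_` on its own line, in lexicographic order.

P0.a=0 P2.a=0 P2.b=0
P0.a=0 P2.a=0 P2.b=2
P0.a=0 P2.a=1 P2.b=0
P0.a=0 P2.a=1 P2.b=2
P0.a=1 P2.a=0 P2.b=0
P0.a=1 P2.a=0 P2.b=2
P0.a=1 P2.a=1 P2.b=2

outcome vector order: (P0.a,P2.a,P2.b)
|TSO outcomes| = 7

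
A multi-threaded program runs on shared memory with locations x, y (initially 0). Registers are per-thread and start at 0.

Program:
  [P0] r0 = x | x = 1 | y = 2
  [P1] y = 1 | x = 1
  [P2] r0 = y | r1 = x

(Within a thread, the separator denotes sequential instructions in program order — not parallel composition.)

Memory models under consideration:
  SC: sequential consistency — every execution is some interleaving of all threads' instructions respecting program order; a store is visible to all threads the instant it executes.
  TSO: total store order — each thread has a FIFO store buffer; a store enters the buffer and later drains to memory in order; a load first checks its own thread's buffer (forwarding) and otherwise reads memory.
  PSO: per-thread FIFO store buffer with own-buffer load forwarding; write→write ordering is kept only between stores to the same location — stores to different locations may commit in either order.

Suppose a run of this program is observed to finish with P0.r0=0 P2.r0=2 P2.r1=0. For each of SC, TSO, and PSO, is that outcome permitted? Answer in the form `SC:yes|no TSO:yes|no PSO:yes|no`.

outcome vector order: (P0.r0,P2.r0,P2.r1)
[SC] allowed = {<0 0 0>, <0 0 1>, <0 1 0>, <0 1 1>, <0 2 1>, <1 0 0>, <1 0 1>, <1 1 0>, <1 1 1>, <1 2 1>}
[TSO] allowed = {<0 0 0>, <0 0 1>, <0 1 0>, <0 1 1>, <0 2 1>, <1 0 0>, <1 0 1>, <1 1 0>, <1 1 1>, <1 2 1>}
[PSO] allowed = {<0 0 0>, <0 0 1>, <0 1 0>, <0 1 1>, <0 2 0>, <0 2 1>, <1 0 0>, <1 0 1>, <1 1 0>, <1 1 1>, <1 2 1>}
target <0 2 0> ∈ {PSO}

SC:no TSO:no PSO:yes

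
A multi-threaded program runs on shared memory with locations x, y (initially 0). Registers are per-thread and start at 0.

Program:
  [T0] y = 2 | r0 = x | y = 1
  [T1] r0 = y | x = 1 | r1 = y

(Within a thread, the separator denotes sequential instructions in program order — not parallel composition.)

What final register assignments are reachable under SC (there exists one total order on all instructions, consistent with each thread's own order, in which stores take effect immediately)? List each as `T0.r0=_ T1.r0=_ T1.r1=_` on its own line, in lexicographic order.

T0.r0=0 T1.r0=0 T1.r1=1
T0.r0=0 T1.r0=0 T1.r1=2
T0.r0=0 T1.r0=1 T1.r1=1
T0.r0=0 T1.r0=2 T1.r1=1
T0.r0=0 T1.r0=2 T1.r1=2
T0.r0=1 T1.r0=0 T1.r1=0
T0.r0=1 T1.r0=0 T1.r1=1
T0.r0=1 T1.r0=0 T1.r1=2
T0.r0=1 T1.r0=2 T1.r1=1
T0.r0=1 T1.r0=2 T1.r1=2

outcome vector order: (T0.r0,T1.r0,T1.r1)
|SC outcomes| = 10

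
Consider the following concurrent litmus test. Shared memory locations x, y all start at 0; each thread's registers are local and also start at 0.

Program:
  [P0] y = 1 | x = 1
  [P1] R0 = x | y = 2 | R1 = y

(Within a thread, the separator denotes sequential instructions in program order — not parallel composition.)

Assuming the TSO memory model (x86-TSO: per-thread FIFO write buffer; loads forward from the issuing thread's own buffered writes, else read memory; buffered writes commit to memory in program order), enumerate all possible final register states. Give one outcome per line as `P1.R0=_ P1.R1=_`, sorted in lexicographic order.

outcome vector order: (P1.R0,P1.R1)
|TSO outcomes| = 3

P1.R0=0 P1.R1=1
P1.R0=0 P1.R1=2
P1.R0=1 P1.R1=2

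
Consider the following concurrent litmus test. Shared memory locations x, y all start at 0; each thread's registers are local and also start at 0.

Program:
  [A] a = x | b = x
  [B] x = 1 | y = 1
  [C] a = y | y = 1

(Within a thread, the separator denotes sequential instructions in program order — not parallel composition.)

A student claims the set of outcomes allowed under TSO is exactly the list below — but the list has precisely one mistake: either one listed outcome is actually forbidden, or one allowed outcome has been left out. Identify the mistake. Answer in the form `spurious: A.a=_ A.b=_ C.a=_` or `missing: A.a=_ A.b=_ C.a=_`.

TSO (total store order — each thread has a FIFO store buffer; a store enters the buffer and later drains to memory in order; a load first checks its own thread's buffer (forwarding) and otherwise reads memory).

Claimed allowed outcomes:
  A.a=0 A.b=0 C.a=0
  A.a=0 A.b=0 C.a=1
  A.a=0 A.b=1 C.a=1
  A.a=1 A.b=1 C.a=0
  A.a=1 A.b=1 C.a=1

missing: A.a=0 A.b=1 C.a=0

outcome vector order: (A.a,A.b,C.a)
TSO (6): 000, 001, 010, 011, 110, 111
TSO∖claimed = {010}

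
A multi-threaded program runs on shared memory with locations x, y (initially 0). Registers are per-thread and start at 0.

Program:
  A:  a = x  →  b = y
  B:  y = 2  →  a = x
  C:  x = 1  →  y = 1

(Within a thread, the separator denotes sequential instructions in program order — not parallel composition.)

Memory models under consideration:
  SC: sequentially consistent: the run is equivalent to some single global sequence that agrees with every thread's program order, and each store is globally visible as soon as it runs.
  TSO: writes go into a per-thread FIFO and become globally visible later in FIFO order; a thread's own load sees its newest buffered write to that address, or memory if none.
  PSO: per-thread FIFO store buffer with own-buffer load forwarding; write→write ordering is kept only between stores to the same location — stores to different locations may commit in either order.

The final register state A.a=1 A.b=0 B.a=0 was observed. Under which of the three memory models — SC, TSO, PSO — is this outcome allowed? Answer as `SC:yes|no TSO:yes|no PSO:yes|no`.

SC:no TSO:yes PSO:yes

outcome vector order: (A.a,A.b,B.a)
SC: 11 outcomes — {(0,0,0), (0,0,1), (0,1,0), (0,1,1), (0,2,0), (0,2,1), (1,0,1), (1,1,0), (1,1,1), (1,2,0), (1,2,1)}
TSO: 12 outcomes — {(0,0,0), (0,0,1), (0,1,0), (0,1,1), (0,2,0), (0,2,1), (1,0,0), (1,0,1), (1,1,0), (1,1,1), (1,2,0), (1,2,1)}
PSO: 12 outcomes — {(0,0,0), (0,0,1), (0,1,0), (0,1,1), (0,2,0), (0,2,1), (1,0,0), (1,0,1), (1,1,0), (1,1,1), (1,2,0), (1,2,1)}
target (1,0,0) ∈ {TSO,PSO}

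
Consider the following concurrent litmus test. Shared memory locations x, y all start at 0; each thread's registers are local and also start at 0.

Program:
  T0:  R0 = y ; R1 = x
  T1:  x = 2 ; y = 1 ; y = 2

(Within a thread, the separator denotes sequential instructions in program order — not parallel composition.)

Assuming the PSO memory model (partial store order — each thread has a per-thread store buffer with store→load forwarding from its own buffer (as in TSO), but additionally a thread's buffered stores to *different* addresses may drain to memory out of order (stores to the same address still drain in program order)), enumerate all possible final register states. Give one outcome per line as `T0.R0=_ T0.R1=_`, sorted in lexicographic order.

outcome vector order: (T0.R0,T0.R1)
|PSO outcomes| = 6

T0.R0=0 T0.R1=0
T0.R0=0 T0.R1=2
T0.R0=1 T0.R1=0
T0.R0=1 T0.R1=2
T0.R0=2 T0.R1=0
T0.R0=2 T0.R1=2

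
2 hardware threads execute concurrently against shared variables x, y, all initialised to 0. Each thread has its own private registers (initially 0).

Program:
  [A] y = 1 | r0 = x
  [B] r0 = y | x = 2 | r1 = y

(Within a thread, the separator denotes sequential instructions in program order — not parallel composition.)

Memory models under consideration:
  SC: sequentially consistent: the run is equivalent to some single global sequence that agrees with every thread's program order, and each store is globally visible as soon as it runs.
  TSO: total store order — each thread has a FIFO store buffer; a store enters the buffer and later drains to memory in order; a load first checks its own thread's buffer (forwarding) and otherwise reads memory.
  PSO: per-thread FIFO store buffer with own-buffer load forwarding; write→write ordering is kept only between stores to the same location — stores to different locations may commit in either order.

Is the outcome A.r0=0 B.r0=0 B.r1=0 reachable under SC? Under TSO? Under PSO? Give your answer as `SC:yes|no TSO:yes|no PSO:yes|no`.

SC:no TSO:yes PSO:yes

outcome vector order: (A.r0,B.r0,B.r1)
[SC] allowed = {001, 011, 200, 201, 211}
[TSO] allowed = {000, 001, 011, 200, 201, 211}
[PSO] allowed = {000, 001, 011, 200, 201, 211}
target 000 ∈ {TSO,PSO}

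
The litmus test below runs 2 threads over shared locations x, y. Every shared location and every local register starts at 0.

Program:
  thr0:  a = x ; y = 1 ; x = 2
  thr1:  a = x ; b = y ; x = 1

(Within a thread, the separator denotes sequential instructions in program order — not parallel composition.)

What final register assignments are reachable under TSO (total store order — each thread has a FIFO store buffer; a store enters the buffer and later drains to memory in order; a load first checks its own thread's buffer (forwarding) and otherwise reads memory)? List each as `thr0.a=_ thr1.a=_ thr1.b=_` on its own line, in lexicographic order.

thr0.a=0 thr1.a=0 thr1.b=0
thr0.a=0 thr1.a=0 thr1.b=1
thr0.a=0 thr1.a=2 thr1.b=1
thr0.a=1 thr1.a=0 thr1.b=0

outcome vector order: (thr0.a,thr1.a,thr1.b)
|TSO outcomes| = 4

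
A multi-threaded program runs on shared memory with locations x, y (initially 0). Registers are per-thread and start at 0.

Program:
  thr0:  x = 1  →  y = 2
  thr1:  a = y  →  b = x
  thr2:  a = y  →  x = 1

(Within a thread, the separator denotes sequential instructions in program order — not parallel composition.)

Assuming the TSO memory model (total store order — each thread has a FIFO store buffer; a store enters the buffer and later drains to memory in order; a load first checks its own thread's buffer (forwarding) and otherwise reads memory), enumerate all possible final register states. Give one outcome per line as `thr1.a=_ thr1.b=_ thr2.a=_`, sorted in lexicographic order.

outcome vector order: (thr1.a,thr1.b,thr2.a)
|TSO outcomes| = 6

thr1.a=0 thr1.b=0 thr2.a=0
thr1.a=0 thr1.b=0 thr2.a=2
thr1.a=0 thr1.b=1 thr2.a=0
thr1.a=0 thr1.b=1 thr2.a=2
thr1.a=2 thr1.b=1 thr2.a=0
thr1.a=2 thr1.b=1 thr2.a=2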